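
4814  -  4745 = 69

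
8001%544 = 385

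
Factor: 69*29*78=156078= 2^1 * 3^2*13^1*23^1  *  29^1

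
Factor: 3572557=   257^1 * 13901^1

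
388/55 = 388/55 = 7.05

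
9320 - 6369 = 2951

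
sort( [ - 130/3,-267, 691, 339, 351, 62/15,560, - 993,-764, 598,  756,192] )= [ - 993, - 764, - 267, - 130/3, 62/15,192,339, 351, 560,598, 691, 756]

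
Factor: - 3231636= - 2^2*3^1 *71^1*3793^1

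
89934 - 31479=58455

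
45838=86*533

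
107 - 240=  - 133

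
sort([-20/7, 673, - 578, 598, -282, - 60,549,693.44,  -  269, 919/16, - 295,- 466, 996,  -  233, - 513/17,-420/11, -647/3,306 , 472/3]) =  [ - 578,-466, - 295,-282, -269, - 233, - 647/3, - 60, - 420/11, -513/17,-20/7, 919/16,472/3, 306, 549, 598,  673, 693.44,996]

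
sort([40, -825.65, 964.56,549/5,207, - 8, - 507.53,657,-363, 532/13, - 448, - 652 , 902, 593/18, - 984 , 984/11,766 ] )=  [ - 984  , - 825.65, - 652, - 507.53, - 448, - 363, - 8,593/18, 40, 532/13,984/11 , 549/5,207,657,766,902, 964.56] 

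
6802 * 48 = 326496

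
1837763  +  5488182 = 7325945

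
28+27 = 55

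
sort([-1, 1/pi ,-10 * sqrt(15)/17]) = [  -  10*sqrt(15)/17, - 1 , 1/pi ]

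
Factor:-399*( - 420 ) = 167580 = 2^2*3^2 * 5^1*7^2*19^1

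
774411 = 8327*93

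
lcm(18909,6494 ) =642906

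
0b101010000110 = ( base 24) 4g6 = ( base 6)20250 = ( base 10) 2694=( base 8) 5206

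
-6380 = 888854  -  895234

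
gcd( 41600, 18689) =1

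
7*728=5096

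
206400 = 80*2580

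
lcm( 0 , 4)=0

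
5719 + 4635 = 10354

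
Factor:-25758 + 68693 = 42935   =  5^1*31^1*277^1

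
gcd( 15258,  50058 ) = 6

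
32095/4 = 32095/4 = 8023.75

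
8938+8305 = 17243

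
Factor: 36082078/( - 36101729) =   -  2^1*19^ (-1)*23^1*31^1*163^( - 1 ) * 11657^( - 1)*25303^1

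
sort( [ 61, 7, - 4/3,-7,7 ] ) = [-7,-4/3,7,7,61]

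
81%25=6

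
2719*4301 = 11694419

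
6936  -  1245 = 5691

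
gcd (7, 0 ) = 7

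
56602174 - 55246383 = 1355791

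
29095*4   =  116380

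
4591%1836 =919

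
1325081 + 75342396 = 76667477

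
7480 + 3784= 11264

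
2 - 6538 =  - 6536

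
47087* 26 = 1224262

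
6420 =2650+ 3770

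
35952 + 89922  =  125874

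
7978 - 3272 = 4706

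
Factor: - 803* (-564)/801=2^2*3^(  -  1) * 11^1*47^1*  73^1*89^( - 1) = 150964/267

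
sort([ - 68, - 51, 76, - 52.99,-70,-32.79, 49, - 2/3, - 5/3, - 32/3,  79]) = [ - 70, - 68,  -  52.99,  -  51, - 32.79, - 32/3, - 5/3, - 2/3, 49, 76,  79 ] 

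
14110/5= 2822 = 2822.00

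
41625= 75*555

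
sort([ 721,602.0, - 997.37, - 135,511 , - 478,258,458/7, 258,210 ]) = [ -997.37, - 478 , - 135, 458/7, 210,258,258,511,602.0, 721 ] 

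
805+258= 1063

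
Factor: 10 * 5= 50 = 2^1*5^2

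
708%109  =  54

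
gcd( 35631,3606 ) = 3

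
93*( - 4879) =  - 453747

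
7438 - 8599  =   - 1161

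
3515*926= 3254890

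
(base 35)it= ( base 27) ob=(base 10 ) 659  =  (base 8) 1223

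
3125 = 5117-1992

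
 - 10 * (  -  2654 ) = 26540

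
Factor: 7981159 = 19^1 * 37^1*11353^1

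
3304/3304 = 1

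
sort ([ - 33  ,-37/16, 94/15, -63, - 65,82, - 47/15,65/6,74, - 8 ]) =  [ - 65, - 63, - 33, - 8, - 47/15, - 37/16,94/15,65/6,74,82] 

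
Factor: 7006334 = 2^1 * 43^1 * 257^1 * 317^1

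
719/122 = 719/122 = 5.89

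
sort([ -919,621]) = [-919,621 ]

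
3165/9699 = 1055/3233= 0.33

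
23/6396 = 23/6396 = 0.00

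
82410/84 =981 +1/14=981.07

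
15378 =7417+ 7961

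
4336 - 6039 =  - 1703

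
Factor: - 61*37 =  - 2257 = - 37^1 *61^1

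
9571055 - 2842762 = 6728293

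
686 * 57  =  39102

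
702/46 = 351/23 = 15.26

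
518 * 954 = 494172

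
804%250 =54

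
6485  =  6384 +101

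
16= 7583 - 7567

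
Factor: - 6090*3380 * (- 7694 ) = 158374834800 = 2^4*3^1 * 5^2*7^1* 13^2*29^1*3847^1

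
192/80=12/5 = 2.40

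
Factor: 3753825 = 3^1*5^2*50051^1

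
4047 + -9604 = -5557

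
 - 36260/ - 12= 9065/3 = 3021.67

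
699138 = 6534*107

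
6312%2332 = 1648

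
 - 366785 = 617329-984114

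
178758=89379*2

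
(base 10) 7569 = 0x1D91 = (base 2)1110110010001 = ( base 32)7CH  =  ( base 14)2a89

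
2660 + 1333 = 3993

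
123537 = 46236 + 77301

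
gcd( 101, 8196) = 1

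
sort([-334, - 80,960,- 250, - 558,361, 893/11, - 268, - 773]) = [ - 773 , - 558, - 334, - 268, - 250 , -80, 893/11, 361, 960]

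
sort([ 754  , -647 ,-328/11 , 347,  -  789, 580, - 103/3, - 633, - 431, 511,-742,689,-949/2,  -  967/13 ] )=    [  -  789,-742, - 647,  -  633 ,-949/2, - 431, - 967/13 , - 103/3, - 328/11, 347,511,580,689, 754]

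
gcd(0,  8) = 8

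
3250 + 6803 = 10053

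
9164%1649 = 919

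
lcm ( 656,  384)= 15744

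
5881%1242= 913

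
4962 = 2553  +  2409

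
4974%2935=2039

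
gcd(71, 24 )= 1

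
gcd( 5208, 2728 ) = 248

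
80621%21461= 16238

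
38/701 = 38/701 = 0.05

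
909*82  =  74538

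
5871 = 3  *1957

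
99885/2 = 99885/2 = 49942.50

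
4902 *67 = 328434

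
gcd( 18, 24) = 6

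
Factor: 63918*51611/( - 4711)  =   - 2^1*3^2*53^1*67^1 *73^1 * 101^1*673^( - 1) = - 471267414/673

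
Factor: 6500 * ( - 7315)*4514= - 214629415000=- 2^3*5^4 *7^1*11^1*13^1*19^1*37^1*61^1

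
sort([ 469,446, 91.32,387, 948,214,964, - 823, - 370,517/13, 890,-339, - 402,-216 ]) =[ - 823, - 402, - 370, - 339, - 216,517/13, 91.32,214,387,446,469,890,948, 964]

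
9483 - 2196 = 7287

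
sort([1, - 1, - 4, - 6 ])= [-6,-4 , - 1,1 ] 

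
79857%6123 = 258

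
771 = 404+367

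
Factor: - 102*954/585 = - 2^2*3^1*5^( - 1)*13^( - 1 )*17^1*53^1 = - 10812/65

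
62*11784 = 730608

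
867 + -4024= - 3157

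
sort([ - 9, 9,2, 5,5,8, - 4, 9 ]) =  [-9, - 4, 2,5, 5, 8,9 , 9 ] 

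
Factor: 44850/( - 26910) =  - 3^( - 1) * 5^1 = -5/3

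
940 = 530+410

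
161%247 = 161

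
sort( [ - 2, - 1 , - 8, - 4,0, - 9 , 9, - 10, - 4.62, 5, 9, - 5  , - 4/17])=[ - 10,-9, - 8,-5, - 4.62, - 4 ,-2, - 1 , - 4/17, 0, 5, 9, 9]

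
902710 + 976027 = 1878737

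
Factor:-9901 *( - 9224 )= 2^3*1153^1 *9901^1 = 91326824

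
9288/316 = 2322/79 = 29.39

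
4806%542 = 470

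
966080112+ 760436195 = 1726516307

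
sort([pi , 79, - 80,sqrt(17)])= [ - 80, pi,sqrt (17),79] 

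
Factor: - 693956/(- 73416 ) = 397/42 = 2^( - 1)*3^ ( - 1 ) * 7^( - 1)*397^1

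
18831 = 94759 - 75928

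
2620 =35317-32697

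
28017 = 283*99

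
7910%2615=65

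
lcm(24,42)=168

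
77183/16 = 4823 + 15/16 = 4823.94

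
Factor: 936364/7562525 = 2^2*5^( - 2)*11^1 *13^1*113^( - 1) * 1637^1*2677^( - 1 ) 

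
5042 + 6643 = 11685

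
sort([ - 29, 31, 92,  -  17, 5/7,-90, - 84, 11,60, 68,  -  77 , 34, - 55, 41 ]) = [ - 90, - 84 , - 77,-55,  -  29, -17,5/7,11,31, 34,41, 60, 68,92 ] 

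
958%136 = 6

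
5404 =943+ 4461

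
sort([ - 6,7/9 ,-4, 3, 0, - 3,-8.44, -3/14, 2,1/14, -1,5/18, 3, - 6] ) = [ - 8.44,-6, - 6,-4, - 3, -1  , - 3/14,0,1/14,5/18,7/9 , 2 , 3, 3 ]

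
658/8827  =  94/1261 = 0.07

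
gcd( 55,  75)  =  5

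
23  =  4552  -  4529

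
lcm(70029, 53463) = 4972059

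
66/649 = 6/59 = 0.10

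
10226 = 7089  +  3137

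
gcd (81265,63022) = 1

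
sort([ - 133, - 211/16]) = [ - 133, - 211/16]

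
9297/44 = 9297/44 = 211.30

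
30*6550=196500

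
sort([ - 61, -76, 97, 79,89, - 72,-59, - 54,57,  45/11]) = [ - 76, - 72 , - 61, - 59, - 54,  45/11, 57, 79,89, 97 ]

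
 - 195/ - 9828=5/252=0.02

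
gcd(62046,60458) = 2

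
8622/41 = 210 + 12/41 =210.29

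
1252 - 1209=43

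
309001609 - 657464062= - 348462453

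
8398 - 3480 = 4918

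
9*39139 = 352251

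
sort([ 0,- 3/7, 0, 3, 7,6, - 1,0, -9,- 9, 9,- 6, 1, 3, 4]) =[ - 9,-9, -6, - 1, - 3/7, 0,0, 0, 1, 3,  3,4, 6,7, 9 ]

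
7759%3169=1421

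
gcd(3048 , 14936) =8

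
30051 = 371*81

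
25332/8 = 3166+ 1/2 = 3166.50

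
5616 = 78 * 72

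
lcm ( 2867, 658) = 40138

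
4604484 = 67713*68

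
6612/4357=1  +  2255/4357= 1.52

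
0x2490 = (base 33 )8jl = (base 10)9360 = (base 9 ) 13750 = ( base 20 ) 1380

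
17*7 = 119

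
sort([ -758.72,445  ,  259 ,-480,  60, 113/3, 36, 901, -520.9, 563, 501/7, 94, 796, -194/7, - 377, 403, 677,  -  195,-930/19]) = [ - 758.72,-520.9, -480,-377, - 195, - 930/19, -194/7,36, 113/3,  60, 501/7,94, 259,403, 445, 563, 677,796,  901] 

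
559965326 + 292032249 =851997575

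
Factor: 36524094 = 2^1*3^1 * 6087349^1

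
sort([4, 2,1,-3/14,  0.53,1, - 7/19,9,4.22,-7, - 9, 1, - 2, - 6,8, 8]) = [ - 9, - 7,-6,  -  2 , - 7/19 ,  -  3/14, 0.53, 1,1, 1, 2, 4 , 4.22, 8,8, 9 ]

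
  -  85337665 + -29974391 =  -115312056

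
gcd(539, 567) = 7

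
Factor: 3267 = 3^3* 11^2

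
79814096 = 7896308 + 71917788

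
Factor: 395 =5^1*79^1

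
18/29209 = 18/29209 = 0.00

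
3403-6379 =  - 2976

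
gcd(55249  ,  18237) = 1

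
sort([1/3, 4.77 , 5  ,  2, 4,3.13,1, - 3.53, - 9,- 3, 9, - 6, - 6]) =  [-9, - 6,-6,-3.53,-3 , 1/3, 1,2,3.13,4,  4.77, 5,9 ]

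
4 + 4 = 8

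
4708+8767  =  13475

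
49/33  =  1 + 16/33=1.48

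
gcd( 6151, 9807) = 1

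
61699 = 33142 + 28557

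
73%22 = 7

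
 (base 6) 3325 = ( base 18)26h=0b1100000101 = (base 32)O5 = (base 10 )773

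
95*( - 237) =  - 22515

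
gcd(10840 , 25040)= 40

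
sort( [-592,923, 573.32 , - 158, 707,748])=[ - 592, -158, 573.32,707,748,923] 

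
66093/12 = 22031/4= 5507.75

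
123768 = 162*764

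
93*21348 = 1985364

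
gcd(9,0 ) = 9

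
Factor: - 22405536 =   -  2^5 * 3^2 * 77797^1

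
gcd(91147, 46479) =1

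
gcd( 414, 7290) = 18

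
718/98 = 359/49 = 7.33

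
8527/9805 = 8527/9805= 0.87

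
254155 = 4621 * 55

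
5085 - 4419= 666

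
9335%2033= 1203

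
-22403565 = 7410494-29814059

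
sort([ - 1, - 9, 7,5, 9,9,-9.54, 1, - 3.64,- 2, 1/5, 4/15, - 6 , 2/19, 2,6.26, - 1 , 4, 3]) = [-9.54,-9, - 6, - 3.64, - 2, - 1,-1, 2/19,  1/5, 4/15,1, 2, 3, 4,5, 6.26, 7, 9,9 ]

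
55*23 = 1265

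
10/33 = 10/33 =0.30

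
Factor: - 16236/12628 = -9/7 = -3^2*7^( -1) 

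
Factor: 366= 2^1*3^1*61^1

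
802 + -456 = 346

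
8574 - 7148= 1426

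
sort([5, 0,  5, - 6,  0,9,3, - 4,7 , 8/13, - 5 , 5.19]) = [ - 6, - 5,-4, 0, 0,8/13, 3,5,5, 5.19, 7,9]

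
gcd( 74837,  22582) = 7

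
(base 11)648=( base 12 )54a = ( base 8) 1412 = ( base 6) 3334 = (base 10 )778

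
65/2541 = 65/2541 = 0.03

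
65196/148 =440 + 19/37 = 440.51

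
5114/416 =12 + 61/208  =  12.29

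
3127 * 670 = 2095090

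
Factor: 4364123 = 29^1*61^1*2467^1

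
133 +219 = 352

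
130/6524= 65/3262 = 0.02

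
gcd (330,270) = 30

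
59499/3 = 19833 = 19833.00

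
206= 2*103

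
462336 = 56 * 8256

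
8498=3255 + 5243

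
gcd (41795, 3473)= 1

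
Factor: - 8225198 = -2^1*1663^1*2473^1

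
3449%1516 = 417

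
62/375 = 62/375  =  0.17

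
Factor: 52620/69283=2^2*3^1*5^1*79^ ( - 1 ) = 60/79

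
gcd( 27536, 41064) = 8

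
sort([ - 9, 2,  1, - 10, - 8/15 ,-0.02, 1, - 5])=[ - 10,- 9, - 5, - 8/15, - 0.02,1, 1, 2 ]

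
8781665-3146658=5635007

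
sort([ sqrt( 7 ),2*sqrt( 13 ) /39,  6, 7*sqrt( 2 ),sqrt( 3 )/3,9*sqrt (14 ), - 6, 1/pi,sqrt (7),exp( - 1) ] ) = [ - 6, 2 * sqrt ( 13)/39,1/pi, exp( - 1), sqrt( 3 )/3, sqrt( 7), sqrt( 7), 6,7 * sqrt( 2 ),9*sqrt( 14 )]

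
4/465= 4/465 = 0.01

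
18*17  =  306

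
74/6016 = 37/3008= 0.01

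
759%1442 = 759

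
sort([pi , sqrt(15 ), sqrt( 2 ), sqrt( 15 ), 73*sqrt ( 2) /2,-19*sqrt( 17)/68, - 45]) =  [ - 45, - 19*sqrt( 17 ) /68,sqrt( 2), pi, sqrt(15 ),  sqrt ( 15) , 73*sqrt( 2 ) /2]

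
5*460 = 2300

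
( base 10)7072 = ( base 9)10627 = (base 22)eda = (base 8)15640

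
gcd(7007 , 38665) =11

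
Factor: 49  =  7^2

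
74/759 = 74/759 = 0.10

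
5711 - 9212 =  - 3501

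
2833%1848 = 985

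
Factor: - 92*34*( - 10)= 2^4*5^1*17^1*23^1  =  31280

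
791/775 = 1 + 16/775  =  1.02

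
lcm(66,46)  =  1518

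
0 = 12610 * 0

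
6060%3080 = 2980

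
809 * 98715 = 79860435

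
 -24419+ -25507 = - 49926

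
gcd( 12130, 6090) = 10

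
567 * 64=36288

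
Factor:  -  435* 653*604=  - 171569220 =- 2^2*3^1*5^1*29^1*151^1*653^1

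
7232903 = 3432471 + 3800432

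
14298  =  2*7149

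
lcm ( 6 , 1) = 6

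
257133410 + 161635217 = 418768627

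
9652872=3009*3208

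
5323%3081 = 2242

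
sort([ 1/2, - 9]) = [ - 9 , 1/2]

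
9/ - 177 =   -  3/59 = -0.05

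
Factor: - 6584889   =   - 3^1*61^1*35983^1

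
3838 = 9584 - 5746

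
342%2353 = 342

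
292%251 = 41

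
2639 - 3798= - 1159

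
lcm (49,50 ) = 2450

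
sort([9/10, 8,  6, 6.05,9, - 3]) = [ - 3, 9/10,  6, 6.05, 8 , 9]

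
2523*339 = 855297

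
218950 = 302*725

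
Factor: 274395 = 3^1*5^1*11^1  *1663^1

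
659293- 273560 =385733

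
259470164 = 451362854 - 191892690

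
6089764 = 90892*67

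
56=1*56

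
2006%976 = 54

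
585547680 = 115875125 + 469672555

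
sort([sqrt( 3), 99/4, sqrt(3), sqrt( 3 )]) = [sqrt( 3 ),  sqrt( 3 ),sqrt( 3),  99/4] 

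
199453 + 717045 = 916498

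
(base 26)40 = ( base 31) 3b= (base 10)104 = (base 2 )1101000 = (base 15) 6e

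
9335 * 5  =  46675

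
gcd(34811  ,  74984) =7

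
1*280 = 280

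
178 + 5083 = 5261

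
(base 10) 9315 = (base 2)10010001100011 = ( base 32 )933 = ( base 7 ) 36105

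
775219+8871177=9646396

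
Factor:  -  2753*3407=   -  9379471 =- 2753^1*3407^1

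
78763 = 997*79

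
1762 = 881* 2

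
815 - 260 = 555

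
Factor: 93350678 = 2^1*43^1 *1085473^1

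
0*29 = 0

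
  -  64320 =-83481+19161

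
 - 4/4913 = - 1 + 4909/4913 = - 0.00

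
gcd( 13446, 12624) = 6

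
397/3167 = 397/3167 = 0.13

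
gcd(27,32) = 1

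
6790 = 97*70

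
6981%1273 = 616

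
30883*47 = 1451501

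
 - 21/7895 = -1 + 7874/7895 = -0.00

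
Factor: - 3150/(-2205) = 2^1*5^1*7^ ( - 1)=10/7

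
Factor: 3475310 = 2^1 * 5^1 * 17^1 * 20443^1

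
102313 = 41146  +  61167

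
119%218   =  119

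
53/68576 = 53/68576 = 0.00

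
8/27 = 8/27  =  0.30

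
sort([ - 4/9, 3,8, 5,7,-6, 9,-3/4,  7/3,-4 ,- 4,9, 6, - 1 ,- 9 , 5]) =[ - 9, - 6,-4,-4, - 1, - 3/4,-4/9, 7/3, 3,5 , 5, 6, 7, 8, 9,9 ]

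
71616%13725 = 2991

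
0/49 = 0=0.00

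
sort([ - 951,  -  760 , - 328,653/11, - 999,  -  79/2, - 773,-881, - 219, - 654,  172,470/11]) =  [ - 999, - 951, - 881, - 773, - 760,-654, - 328, - 219, - 79/2, 470/11,653/11, 172 ] 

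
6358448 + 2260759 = 8619207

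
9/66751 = 9/66751 = 0.00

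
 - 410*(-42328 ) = 17354480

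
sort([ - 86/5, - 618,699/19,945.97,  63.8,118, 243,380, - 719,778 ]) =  [ - 719, - 618, - 86/5, 699/19,63.8, 118,243,380, 778,945.97]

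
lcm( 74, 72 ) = 2664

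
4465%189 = 118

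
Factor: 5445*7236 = 39400020 = 2^2*  3^5*5^1 * 11^2*67^1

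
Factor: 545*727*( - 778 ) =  - 308255270 = - 2^1 * 5^1*109^1*389^1*727^1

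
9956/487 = 20 + 216/487 = 20.44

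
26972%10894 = 5184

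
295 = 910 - 615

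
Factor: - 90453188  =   - 2^2*7^1*647^1*4993^1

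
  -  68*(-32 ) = 2176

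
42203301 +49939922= 92143223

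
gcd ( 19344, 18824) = 104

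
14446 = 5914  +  8532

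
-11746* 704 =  - 8269184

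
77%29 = 19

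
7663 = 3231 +4432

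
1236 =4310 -3074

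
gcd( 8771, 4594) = 1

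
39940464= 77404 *516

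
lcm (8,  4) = 8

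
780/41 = 780/41=19.02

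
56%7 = 0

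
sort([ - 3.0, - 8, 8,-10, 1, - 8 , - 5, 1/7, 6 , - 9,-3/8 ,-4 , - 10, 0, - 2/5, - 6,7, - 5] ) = [  -  10, -10,-9, - 8, - 8, - 6, - 5, - 5,- 4, - 3.0,-2/5, - 3/8 , 0, 1/7, 1, 6, 7,8]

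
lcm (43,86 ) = 86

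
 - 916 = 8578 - 9494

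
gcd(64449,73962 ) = 63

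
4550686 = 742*6133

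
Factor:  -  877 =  - 877^1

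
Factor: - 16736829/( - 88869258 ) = 5578943/29623086 = 2^( - 1)*3^( - 2)* 1645727^( -1)*5578943^1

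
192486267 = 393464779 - 200978512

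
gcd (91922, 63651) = 1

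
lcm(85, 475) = 8075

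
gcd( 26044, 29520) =4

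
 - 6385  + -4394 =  - 10779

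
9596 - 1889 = 7707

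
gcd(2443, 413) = 7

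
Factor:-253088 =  - 2^5*11^1*719^1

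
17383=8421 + 8962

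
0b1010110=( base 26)38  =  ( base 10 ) 86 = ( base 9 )105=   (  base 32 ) 2m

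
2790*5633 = 15716070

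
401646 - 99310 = 302336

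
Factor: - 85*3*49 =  - 3^1*5^1*7^2*17^1 = -12495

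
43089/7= 43089/7 = 6155.57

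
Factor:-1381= -1381^1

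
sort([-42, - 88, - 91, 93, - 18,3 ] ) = [-91, - 88, - 42, - 18, 3, 93] 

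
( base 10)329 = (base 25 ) D4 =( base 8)511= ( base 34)9n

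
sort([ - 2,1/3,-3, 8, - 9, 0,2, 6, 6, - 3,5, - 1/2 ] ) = [ - 9,- 3 ,-3,  -  2, - 1/2, 0, 1/3 , 2, 5, 6, 6, 8] 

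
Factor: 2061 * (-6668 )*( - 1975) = 27141927300 = 2^2*3^2*5^2 *79^1  *229^1*1667^1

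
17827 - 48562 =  - 30735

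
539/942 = 539/942 = 0.57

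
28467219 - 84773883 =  - 56306664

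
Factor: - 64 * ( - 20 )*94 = 120320  =  2^9*5^1*47^1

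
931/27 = 931/27 = 34.48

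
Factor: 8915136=2^6*3^1*59^1*787^1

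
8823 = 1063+7760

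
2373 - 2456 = - 83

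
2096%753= 590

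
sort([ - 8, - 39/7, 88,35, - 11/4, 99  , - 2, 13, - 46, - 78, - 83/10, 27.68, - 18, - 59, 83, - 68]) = [ - 78 , - 68 , - 59, - 46, - 18, - 83/10, - 8, - 39/7, - 11/4 ,-2,13,27.68,35,83, 88, 99]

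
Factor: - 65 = -5^1*13^1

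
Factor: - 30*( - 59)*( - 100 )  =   - 2^3*3^1*5^3*59^1=- 177000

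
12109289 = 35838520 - 23729231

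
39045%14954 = 9137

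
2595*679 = 1762005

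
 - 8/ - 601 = 8/601=0.01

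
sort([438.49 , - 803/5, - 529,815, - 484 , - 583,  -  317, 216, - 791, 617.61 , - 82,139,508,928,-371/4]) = [ -791, - 583,-529 , - 484,-317 , - 803/5, - 371/4,-82,139,216 , 438.49,508,617.61,815, 928] 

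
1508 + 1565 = 3073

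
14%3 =2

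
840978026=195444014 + 645534012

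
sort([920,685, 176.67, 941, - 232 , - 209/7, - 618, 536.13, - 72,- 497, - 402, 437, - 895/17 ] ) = [ - 618, - 497,  -  402 , - 232, - 72,  -  895/17,-209/7,176.67, 437, 536.13, 685, 920, 941]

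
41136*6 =246816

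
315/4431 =15/211 = 0.07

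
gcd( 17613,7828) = 1957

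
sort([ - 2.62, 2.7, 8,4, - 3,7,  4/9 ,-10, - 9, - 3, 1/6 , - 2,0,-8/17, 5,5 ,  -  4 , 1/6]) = [ - 10,  -  9, -4 , - 3, - 3, - 2.62, - 2,-8/17, 0, 1/6 , 1/6,4/9,2.7,4,5, 5,7,8] 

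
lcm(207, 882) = 20286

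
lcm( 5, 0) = 0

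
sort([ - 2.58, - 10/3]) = [ - 10/3, - 2.58 ] 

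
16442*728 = 11969776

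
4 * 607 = 2428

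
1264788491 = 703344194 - -561444297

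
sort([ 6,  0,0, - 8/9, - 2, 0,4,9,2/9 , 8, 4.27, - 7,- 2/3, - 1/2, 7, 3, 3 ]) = [ - 7 , - 2, - 8/9, - 2/3, - 1/2,  0 , 0, 0,2/9 , 3, 3, 4  ,  4.27,  6,  7,8,9 ] 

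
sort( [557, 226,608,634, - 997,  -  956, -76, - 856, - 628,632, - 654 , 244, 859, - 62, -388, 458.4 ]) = [ - 997,- 956,- 856, - 654,-628, - 388,- 76, - 62, 226, 244, 458.4, 557, 608,632, 634,  859]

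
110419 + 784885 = 895304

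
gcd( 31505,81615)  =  5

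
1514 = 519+995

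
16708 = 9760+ 6948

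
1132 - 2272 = -1140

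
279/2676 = 93/892 = 0.10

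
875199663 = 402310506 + 472889157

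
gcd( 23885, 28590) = 5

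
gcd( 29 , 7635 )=1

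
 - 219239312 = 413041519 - 632280831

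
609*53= 32277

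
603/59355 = 67/6595 = 0.01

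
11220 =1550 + 9670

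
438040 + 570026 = 1008066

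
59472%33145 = 26327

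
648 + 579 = 1227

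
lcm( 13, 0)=0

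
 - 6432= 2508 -8940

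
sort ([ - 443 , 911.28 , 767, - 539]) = [ -539 ,-443,  767, 911.28 ]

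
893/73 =893/73 = 12.23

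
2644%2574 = 70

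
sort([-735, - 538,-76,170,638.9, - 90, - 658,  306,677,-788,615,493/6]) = [-788, - 735, - 658,-538,-90, - 76, 493/6,170,  306,615,638.9,677 ]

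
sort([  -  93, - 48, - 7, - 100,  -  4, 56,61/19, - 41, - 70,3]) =[ - 100, - 93, -70, - 48, - 41,-7, - 4, 3, 61/19, 56]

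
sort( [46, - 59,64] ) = [ - 59,46,64 ] 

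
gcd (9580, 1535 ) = 5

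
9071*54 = 489834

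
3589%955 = 724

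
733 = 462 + 271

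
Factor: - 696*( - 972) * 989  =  2^5*3^6 * 23^1*29^1*43^1 =669070368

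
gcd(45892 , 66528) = 308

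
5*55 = 275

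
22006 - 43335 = - 21329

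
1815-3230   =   - 1415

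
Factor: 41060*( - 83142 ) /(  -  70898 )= 2^2*3^2*5^1 * 31^1* 149^1*2053^1*35449^( -1 )= 1706905260/35449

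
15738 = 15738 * 1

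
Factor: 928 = 2^5*29^1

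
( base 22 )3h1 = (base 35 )1h7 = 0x723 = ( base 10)1827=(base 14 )947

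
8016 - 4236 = 3780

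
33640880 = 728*46210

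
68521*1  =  68521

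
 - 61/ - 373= 61/373 = 0.16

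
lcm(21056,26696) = 1494976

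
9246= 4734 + 4512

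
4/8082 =2/4041 = 0.00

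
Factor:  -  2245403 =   -  709^1 *3167^1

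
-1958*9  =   - 17622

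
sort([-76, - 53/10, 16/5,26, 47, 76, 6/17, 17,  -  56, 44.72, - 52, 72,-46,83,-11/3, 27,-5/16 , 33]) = [ - 76,  -  56, - 52, - 46, - 53/10, - 11/3,  -  5/16, 6/17,16/5 , 17, 26, 27, 33,44.72, 47, 72 , 76, 83 ]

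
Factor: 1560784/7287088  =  97549^1*455443^( - 1 ) = 97549/455443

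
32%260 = 32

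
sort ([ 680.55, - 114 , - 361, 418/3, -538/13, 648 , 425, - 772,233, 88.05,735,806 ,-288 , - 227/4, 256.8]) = [ - 772, -361, - 288 , - 114 , - 227/4, - 538/13,88.05,418/3,233,256.8,425,648, 680.55, 735, 806] 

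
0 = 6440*0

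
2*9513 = 19026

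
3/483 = 1/161=0.01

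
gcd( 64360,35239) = 1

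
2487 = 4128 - 1641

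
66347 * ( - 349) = - 23155103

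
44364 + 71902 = 116266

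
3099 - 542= 2557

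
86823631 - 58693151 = 28130480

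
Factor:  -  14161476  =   - 2^2*3^1*7^1* 17^1*47^1*211^1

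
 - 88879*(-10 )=888790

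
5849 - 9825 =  - 3976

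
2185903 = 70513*31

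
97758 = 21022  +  76736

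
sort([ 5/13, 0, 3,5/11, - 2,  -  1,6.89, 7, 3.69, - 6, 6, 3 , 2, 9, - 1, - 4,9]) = [ - 6, - 4, - 2 , - 1, -1, 0, 5/13, 5/11, 2, 3, 3 , 3.69, 6, 6.89,7, 9, 9]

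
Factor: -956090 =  - 2^1*5^1 * 67^1*1427^1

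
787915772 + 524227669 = 1312143441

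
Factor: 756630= 2^1*3^2*5^1*7^1*1201^1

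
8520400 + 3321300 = 11841700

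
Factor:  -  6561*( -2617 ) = 17170137 = 3^8*2617^1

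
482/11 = 43 + 9/11 = 43.82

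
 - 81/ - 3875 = 81/3875 = 0.02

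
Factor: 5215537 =5215537^1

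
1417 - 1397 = 20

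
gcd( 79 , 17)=1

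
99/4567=99/4567 = 0.02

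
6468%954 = 744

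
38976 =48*812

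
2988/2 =1494 = 1494.00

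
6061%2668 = 725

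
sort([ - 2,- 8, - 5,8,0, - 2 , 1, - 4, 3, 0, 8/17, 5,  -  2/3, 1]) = [ - 8,  -  5, - 4, - 2, - 2, - 2/3, 0, 0,  8/17, 1, 1, 3,5,8 ]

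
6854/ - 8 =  - 3427/4=- 856.75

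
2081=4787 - 2706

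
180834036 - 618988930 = -438154894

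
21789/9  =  2421 = 2421.00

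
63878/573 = 63878/573 = 111.48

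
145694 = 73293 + 72401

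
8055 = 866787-858732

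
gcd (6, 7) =1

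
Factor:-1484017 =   -  29^1*73^1 * 701^1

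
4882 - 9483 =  - 4601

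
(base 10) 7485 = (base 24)CNL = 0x1D3D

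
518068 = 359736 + 158332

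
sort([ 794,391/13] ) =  [391/13,794]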